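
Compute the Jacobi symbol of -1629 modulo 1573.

1

(-1629/1573)
  = (1629/1573)    [1573 ≡ 1 mod 4 ⇒ (-1/1573) = +1]
  = (56/1573)    [1629 ≡ 56 mod 1573]
  = -(7/1573)    [1573 ≡ 5 mod 8 ⇒ (2/1573)^3 = -1]
  = -(1573/7)    [QR: 1573 ≡ 1 mod 4, sign kept]
  = -(5/7)    [1573 ≡ 5 mod 7]
  = -(7/5)    [QR: 5 ≡ 1 mod 4, sign kept]
  = -(2/5)    [7 ≡ 2 mod 5]
  = (1/5)    [5 ≡ 5 mod 8 ⇒ (2/5) = -1]
  = 1    [(1/5) = 1]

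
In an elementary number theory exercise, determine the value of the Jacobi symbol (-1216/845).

1

Reduce the numerator: -1216 ≡ 474 (mod 845), so (-1216/845) = (474/845).
Factor out 2: 474 = 2·237. Since 845 ≡ 5 (mod 8), (2/845) = -1. Now have -(237/845).
237 ≡ 1 (mod 4), so quadratic reciprocity gives (237/845) = (845/237). Reduce: 845 ≡ 134 (mod 237). Now have -(134/237).
Factor out 2: 134 = 2·67. Since 237 ≡ 5 (mod 8), (2/237) = -1. Now have (67/237).
237 ≡ 1 (mod 4), so quadratic reciprocity gives (67/237) = (237/67). Reduce: 237 ≡ 36 (mod 67). Now have (36/67).
Factor out 2: 36 = 2^2·9. Since 67 ≡ 3 (mod 8), (2/67) = -1, and (2/67)^2 = +1. Now have (9/67).
9 ≡ 1 (mod 4), so quadratic reciprocity gives (9/67) = (67/9). Reduce: 67 ≡ 4 (mod 9). Now have (4/9).
Factor out 2: 4 = 2^2. Since 9 ≡ 1 (mod 8), (2/9) = +1, and (2/9)^2 = +1. Now have (1/9).
(1/9) = 1. Collecting the sign factors: 1.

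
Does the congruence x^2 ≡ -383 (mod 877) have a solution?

no

Reduce the numerator: -383 ≡ 494 (mod 877), so (-383/877) = (494/877).
Factor out 2: 494 = 2·247. Since 877 ≡ 5 (mod 8), (2/877) = -1. Now have -(247/877).
877 ≡ 1 (mod 4), so quadratic reciprocity gives (247/877) = (877/247). Reduce: 877 ≡ 136 (mod 247). Now have -(136/247).
Factor out 2: 136 = 2^3·17. Since 247 ≡ 7 (mod 8), (2/247) = +1, and (2/247)^3 = +1. Now have -(17/247).
17 ≡ 1 (mod 4), so quadratic reciprocity gives (17/247) = (247/17). Reduce: 247 ≡ 9 (mod 17). Now have -(9/17).
9 ≡ 1 (mod 4), so quadratic reciprocity gives (9/17) = (17/9). Reduce: 17 ≡ 8 (mod 9). Now have -(8/9).
Factor out 2: 8 = 2^3. Since 9 ≡ 1 (mod 8), (2/9) = +1, and (2/9)^3 = +1. Now have -(1/9).
(1/9) = 1. Collecting the sign factors: -1.
(-383/877) = -1, and 877 is prime, so -383 is not a quadratic residue mod 877.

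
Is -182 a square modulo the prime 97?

(-182/97)
  = (12/97)    [-182 ≡ 12 mod 97]
  = (3/97)    [97 ≡ 1 mod 8 ⇒ (2/97)^2 = +1]
  = (97/3)    [QR: 97 ≡ 1 mod 4, sign kept]
  = (1/3)    [97 ≡ 1 mod 3]
  = 1    [(1/3) = 1]
(-182/97) = 1, and 97 is prime, so -182 is a quadratic residue mod 97.

yes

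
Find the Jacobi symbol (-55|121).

0

(-55|121)
  = (66|121)    [-55 ≡ 66 mod 121]
  = (33|121)    [121 ≡ 1 mod 8 ⇒ (2|121) = +1]
  = (121|33)    [QR: 33 ≡ 1 mod 4, sign kept]
  = (22|33)    [121 ≡ 22 mod 33]
  = (11|33)    [33 ≡ 1 mod 8 ⇒ (2|33) = +1]
  = (33|11)    [QR: 33 ≡ 1 mod 4, sign kept]
  = (0|11)    [33 ≡ 0 mod 11]
  = 0    [numerator 0, gcd > 1]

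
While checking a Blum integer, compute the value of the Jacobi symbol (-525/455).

Reduce the numerator: -525 ≡ 385 (mod 455), so (-525/455) = (385/455).
385 ≡ 1 (mod 4), so quadratic reciprocity gives (385/455) = (455/385). Reduce: 455 ≡ 70 (mod 385). Now have (70/385).
Factor out 2: 70 = 2·35. Since 385 ≡ 1 (mod 8), (2/385) = +1. Now have (35/385).
385 ≡ 1 (mod 4), so quadratic reciprocity gives (35/385) = (385/35). Reduce: 385 ≡ 0 (mod 35). Now have (0/35).
The numerator is now 0 with denominator 35 > 1: the symbol is 0.

0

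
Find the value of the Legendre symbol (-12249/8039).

Reduce the numerator: -12249 ≡ 3829 (mod 8039), so (-12249/8039) = (3829/8039).
3829 ≡ 1 (mod 4), so quadratic reciprocity gives (3829/8039) = (8039/3829). Reduce: 8039 ≡ 381 (mod 3829). Now have (381/3829).
381 ≡ 1 (mod 4), so quadratic reciprocity gives (381/3829) = (3829/381). Reduce: 3829 ≡ 19 (mod 381). Now have (19/381).
381 ≡ 1 (mod 4), so quadratic reciprocity gives (19/381) = (381/19). Reduce: 381 ≡ 1 (mod 19). Now have (1/19).
(1/19) = 1. Collecting the sign factors: 1.

1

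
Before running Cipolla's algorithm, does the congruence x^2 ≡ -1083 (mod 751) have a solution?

yes

Pull out -1: (-1083|751) = (-1|751)·(1083|751). Since 751 ≡ 3 (mod 4), (-1|751) = -1. Now have -(1083|751).
Reduce the numerator: 1083 ≡ 332 (mod 751), so (1083|751) = (332|751).
Factor out 2: 332 = 2^2·83. Since 751 ≡ 7 (mod 8), (2|751) = +1, and (2|751)^2 = +1. Now have -(83|751).
Both 83 ≡ 3 and 751 ≡ 3 (mod 4), so reciprocity gives (83|751) = -(751|83). Reduce: 751 ≡ 4 (mod 83). Now have (4|83).
Factor out 2: 4 = 2^2. Since 83 ≡ 3 (mod 8), (2|83) = -1, and (2|83)^2 = +1. Now have (1|83).
(1|83) = 1. Collecting the sign factors: 1.
The Legendre symbol is 1, so x^2 ≡ -1083 (mod 751) has solution.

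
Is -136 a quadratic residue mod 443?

yes

(-136/443)
  = (307/443)    [-136 ≡ 307 mod 443]
  = -(443/307)    [QR: both ≡ 3 mod 4, sign flips]
  = -(136/307)    [443 ≡ 136 mod 307]
  = (17/307)    [307 ≡ 3 mod 8 ⇒ (2/307)^3 = -1]
  = (307/17)    [QR: 17 ≡ 1 mod 4, sign kept]
  = (1/17)    [307 ≡ 1 mod 17]
  = 1    [(1/17) = 1]
The Legendre symbol is 1, so x^2 ≡ -136 (mod 443) has solution.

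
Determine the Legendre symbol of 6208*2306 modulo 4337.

By multiplicativity, (6208·2306/4337) = (6208/4337)·(2306/4337).
First factor (6208/4337):
(6208/4337)
  = (1871/4337)    [6208 ≡ 1871 mod 4337]
  = (4337/1871)    [QR: 4337 ≡ 1 mod 4, sign kept]
  = (595/1871)    [4337 ≡ 595 mod 1871]
  = -(1871/595)    [QR: both ≡ 3 mod 4, sign flips]
  = -(86/595)    [1871 ≡ 86 mod 595]
  = (43/595)    [595 ≡ 3 mod 8 ⇒ (2/595) = -1]
  = -(595/43)    [QR: both ≡ 3 mod 4, sign flips]
  = -(36/43)    [595 ≡ 36 mod 43]
  = -(9/43)    [43 ≡ 3 mod 8 ⇒ (2/43)^2 = +1]
  = -(43/9)    [QR: 9 ≡ 1 mod 4, sign kept]
  = -(7/9)    [43 ≡ 7 mod 9]
  = -(9/7)    [QR: 9 ≡ 1 mod 4, sign kept]
  = -(2/7)    [9 ≡ 2 mod 7]
  = -(1/7)    [7 ≡ 7 mod 8 ⇒ (2/7) = +1]
  = -1    [(1/7) = 1]
Second factor (2306/4337):
(2306/4337)
  = (1153/4337)    [4337 ≡ 1 mod 8 ⇒ (2/4337) = +1]
  = (4337/1153)    [QR: 1153 ≡ 1 mod 4, sign kept]
  = (878/1153)    [4337 ≡ 878 mod 1153]
  = (439/1153)    [1153 ≡ 1 mod 8 ⇒ (2/1153) = +1]
  = (1153/439)    [QR: 1153 ≡ 1 mod 4, sign kept]
  = (275/439)    [1153 ≡ 275 mod 439]
  = -(439/275)    [QR: both ≡ 3 mod 4, sign flips]
  = -(164/275)    [439 ≡ 164 mod 275]
  = -(41/275)    [275 ≡ 3 mod 8 ⇒ (2/275)^2 = +1]
  = -(275/41)    [QR: 41 ≡ 1 mod 4, sign kept]
  = -(29/41)    [275 ≡ 29 mod 41]
  = -(41/29)    [QR: 29 ≡ 1 mod 4, sign kept]
  = -(12/29)    [41 ≡ 12 mod 29]
  = -(3/29)    [29 ≡ 5 mod 8 ⇒ (2/29)^2 = +1]
  = -(29/3)    [QR: 29 ≡ 1 mod 4, sign kept]
  = -(2/3)    [29 ≡ 2 mod 3]
  = (1/3)    [3 ≡ 3 mod 8 ⇒ (2/3) = -1]
  = 1    [(1/3) = 1]
Product: (-1)·(1) = -1.

-1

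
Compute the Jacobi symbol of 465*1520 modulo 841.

By multiplicativity, (465·1520/841) = (465/841)·(1520/841).
First factor (465/841):
(465/841)
  = (841/465)    [QR: 465 ≡ 1 mod 4, sign kept]
  = (376/465)    [841 ≡ 376 mod 465]
  = (47/465)    [465 ≡ 1 mod 8 ⇒ (2/465)^3 = +1]
  = (465/47)    [QR: 465 ≡ 1 mod 4, sign kept]
  = (42/47)    [465 ≡ 42 mod 47]
  = (21/47)    [47 ≡ 7 mod 8 ⇒ (2/47) = +1]
  = (47/21)    [QR: 21 ≡ 1 mod 4, sign kept]
  = (5/21)    [47 ≡ 5 mod 21]
  = (21/5)    [QR: 5 ≡ 1 mod 4, sign kept]
  = (1/5)    [21 ≡ 1 mod 5]
  = 1    [(1/5) = 1]
Second factor (1520/841):
(1520/841)
  = (679/841)    [1520 ≡ 679 mod 841]
  = (841/679)    [QR: 841 ≡ 1 mod 4, sign kept]
  = (162/679)    [841 ≡ 162 mod 679]
  = (81/679)    [679 ≡ 7 mod 8 ⇒ (2/679) = +1]
  = (679/81)    [QR: 81 ≡ 1 mod 4, sign kept]
  = (31/81)    [679 ≡ 31 mod 81]
  = (81/31)    [QR: 81 ≡ 1 mod 4, sign kept]
  = (19/31)    [81 ≡ 19 mod 31]
  = -(31/19)    [QR: both ≡ 3 mod 4, sign flips]
  = -(12/19)    [31 ≡ 12 mod 19]
  = -(3/19)    [19 ≡ 3 mod 8 ⇒ (2/19)^2 = +1]
  = (19/3)    [QR: both ≡ 3 mod 4, sign flips]
  = (1/3)    [19 ≡ 1 mod 3]
  = 1    [(1/3) = 1]
Product: (1)·(1) = 1.

1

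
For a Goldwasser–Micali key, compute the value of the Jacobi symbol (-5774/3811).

-1

(-5774/3811)
  = (1848/3811)    [-5774 ≡ 1848 mod 3811]
  = -(231/3811)    [3811 ≡ 3 mod 8 ⇒ (2/3811)^3 = -1]
  = (3811/231)    [QR: both ≡ 3 mod 4, sign flips]
  = (115/231)    [3811 ≡ 115 mod 231]
  = -(231/115)    [QR: both ≡ 3 mod 4, sign flips]
  = -(1/115)    [231 ≡ 1 mod 115]
  = -1    [(1/115) = 1]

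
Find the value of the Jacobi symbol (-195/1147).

Pull out -1: (-195/1147) = (-1/1147)·(195/1147). Since 1147 ≡ 3 (mod 4), (-1/1147) = -1. Now have -(195/1147).
Both 195 ≡ 3 and 1147 ≡ 3 (mod 4), so reciprocity gives (195/1147) = -(1147/195). Reduce: 1147 ≡ 172 (mod 195). Now have (172/195).
Factor out 2: 172 = 2^2·43. Since 195 ≡ 3 (mod 8), (2/195) = -1, and (2/195)^2 = +1. Now have (43/195).
Both 43 ≡ 3 and 195 ≡ 3 (mod 4), so reciprocity gives (43/195) = -(195/43). Reduce: 195 ≡ 23 (mod 43). Now have -(23/43).
Both 23 ≡ 3 and 43 ≡ 3 (mod 4), so reciprocity gives (23/43) = -(43/23). Reduce: 43 ≡ 20 (mod 23). Now have (20/23).
Factor out 2: 20 = 2^2·5. Since 23 ≡ 7 (mod 8), (2/23) = +1, and (2/23)^2 = +1. Now have (5/23).
5 ≡ 1 (mod 4), so quadratic reciprocity gives (5/23) = (23/5). Reduce: 23 ≡ 3 (mod 5). Now have (3/5).
5 ≡ 1 (mod 4), so quadratic reciprocity gives (3/5) = (5/3). Reduce: 5 ≡ 2 (mod 3). Now have (2/3).
Factor out 2: 2 = 2. Since 3 ≡ 3 (mod 8), (2/3) = -1. Now have -(1/3).
(1/3) = 1. Collecting the sign factors: -1.

-1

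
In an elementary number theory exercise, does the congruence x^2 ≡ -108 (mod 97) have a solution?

Reduce the numerator: -108 ≡ 86 (mod 97), so (-108/97) = (86/97).
Factor out 2: 86 = 2·43. Since 97 ≡ 1 (mod 8), (2/97) = +1. Now have (43/97).
97 ≡ 1 (mod 4), so quadratic reciprocity gives (43/97) = (97/43). Reduce: 97 ≡ 11 (mod 43). Now have (11/43).
Both 11 ≡ 3 and 43 ≡ 3 (mod 4), so reciprocity gives (11/43) = -(43/11). Reduce: 43 ≡ 10 (mod 11). Now have -(10/11).
Factor out 2: 10 = 2·5. Since 11 ≡ 3 (mod 8), (2/11) = -1. Now have (5/11).
5 ≡ 1 (mod 4), so quadratic reciprocity gives (5/11) = (11/5). Reduce: 11 ≡ 1 (mod 5). Now have (1/5).
(1/5) = 1. Collecting the sign factors: 1.
(-108/97) = 1, and 97 is prime, so -108 is a quadratic residue mod 97.

yes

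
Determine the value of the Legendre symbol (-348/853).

Reduce the numerator: -348 ≡ 505 (mod 853), so (-348/853) = (505/853).
505 ≡ 1 (mod 4), so quadratic reciprocity gives (505/853) = (853/505). Reduce: 853 ≡ 348 (mod 505). Now have (348/505).
Factor out 2: 348 = 2^2·87. Since 505 ≡ 1 (mod 8), (2/505) = +1, and (2/505)^2 = +1. Now have (87/505).
505 ≡ 1 (mod 4), so quadratic reciprocity gives (87/505) = (505/87). Reduce: 505 ≡ 70 (mod 87). Now have (70/87).
Factor out 2: 70 = 2·35. Since 87 ≡ 7 (mod 8), (2/87) = +1. Now have (35/87).
Both 35 ≡ 3 and 87 ≡ 3 (mod 4), so reciprocity gives (35/87) = -(87/35). Reduce: 87 ≡ 17 (mod 35). Now have -(17/35).
17 ≡ 1 (mod 4), so quadratic reciprocity gives (17/35) = (35/17). Reduce: 35 ≡ 1 (mod 17). Now have -(1/17).
(1/17) = 1. Collecting the sign factors: -1.

-1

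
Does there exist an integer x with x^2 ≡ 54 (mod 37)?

Reduce the numerator: 54 ≡ 17 (mod 37), so (54|37) = (17|37).
17 ≡ 1 (mod 4), so quadratic reciprocity gives (17|37) = (37|17). Reduce: 37 ≡ 3 (mod 17). Now have (3|17).
17 ≡ 1 (mod 4), so quadratic reciprocity gives (3|17) = (17|3). Reduce: 17 ≡ 2 (mod 3). Now have (2|3).
Factor out 2: 2 = 2. Since 3 ≡ 3 (mod 8), (2|3) = -1. Now have -(1|3).
(1|3) = 1. Collecting the sign factors: -1.
(54|37) = -1, and 37 is prime, so 54 is not a quadratic residue mod 37.

no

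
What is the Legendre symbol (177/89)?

1

Reduce the numerator: 177 ≡ 88 (mod 89), so (177/89) = (88/89).
Factor out 2: 88 = 2^3·11. Since 89 ≡ 1 (mod 8), (2/89) = +1, and (2/89)^3 = +1. Now have (11/89).
89 ≡ 1 (mod 4), so quadratic reciprocity gives (11/89) = (89/11). Reduce: 89 ≡ 1 (mod 11). Now have (1/11).
(1/11) = 1. Collecting the sign factors: 1.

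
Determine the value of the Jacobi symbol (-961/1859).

(-961/1859)
  = (898/1859)    [-961 ≡ 898 mod 1859]
  = -(449/1859)    [1859 ≡ 3 mod 8 ⇒ (2/1859) = -1]
  = -(1859/449)    [QR: 449 ≡ 1 mod 4, sign kept]
  = -(63/449)    [1859 ≡ 63 mod 449]
  = -(449/63)    [QR: 449 ≡ 1 mod 4, sign kept]
  = -(8/63)    [449 ≡ 8 mod 63]
  = -(1/63)    [63 ≡ 7 mod 8 ⇒ (2/63)^3 = +1]
  = -1    [(1/63) = 1]

-1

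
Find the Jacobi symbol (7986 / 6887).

Reduce the numerator: 7986 ≡ 1099 (mod 6887), so (7986 / 6887) = (1099 / 6887).
Both 1099 ≡ 3 and 6887 ≡ 3 (mod 4), so reciprocity gives (1099 / 6887) = -(6887 / 1099). Reduce: 6887 ≡ 293 (mod 1099). Now have -(293 / 1099).
293 ≡ 1 (mod 4), so quadratic reciprocity gives (293 / 1099) = (1099 / 293). Reduce: 1099 ≡ 220 (mod 293). Now have -(220 / 293).
Factor out 2: 220 = 2^2·55. Since 293 ≡ 5 (mod 8), (2 / 293) = -1, and (2 / 293)^2 = +1. Now have -(55 / 293).
293 ≡ 1 (mod 4), so quadratic reciprocity gives (55 / 293) = (293 / 55). Reduce: 293 ≡ 18 (mod 55). Now have -(18 / 55).
Factor out 2: 18 = 2·9. Since 55 ≡ 7 (mod 8), (2 / 55) = +1. Now have -(9 / 55).
9 ≡ 1 (mod 4), so quadratic reciprocity gives (9 / 55) = (55 / 9). Reduce: 55 ≡ 1 (mod 9). Now have -(1 / 9).
(1 / 9) = 1. Collecting the sign factors: -1.

-1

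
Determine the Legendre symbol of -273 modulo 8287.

-1

Pull out -1: (-273 / 8287) = (-1 / 8287)·(273 / 8287). Since 8287 ≡ 3 (mod 4), (-1 / 8287) = -1. Now have -(273 / 8287).
273 ≡ 1 (mod 4), so quadratic reciprocity gives (273 / 8287) = (8287 / 273). Reduce: 8287 ≡ 97 (mod 273). Now have -(97 / 273).
97 ≡ 1 (mod 4), so quadratic reciprocity gives (97 / 273) = (273 / 97). Reduce: 273 ≡ 79 (mod 97). Now have -(79 / 97).
97 ≡ 1 (mod 4), so quadratic reciprocity gives (79 / 97) = (97 / 79). Reduce: 97 ≡ 18 (mod 79). Now have -(18 / 79).
Factor out 2: 18 = 2·9. Since 79 ≡ 7 (mod 8), (2 / 79) = +1. Now have -(9 / 79).
9 ≡ 1 (mod 4), so quadratic reciprocity gives (9 / 79) = (79 / 9). Reduce: 79 ≡ 7 (mod 9). Now have -(7 / 9).
9 ≡ 1 (mod 4), so quadratic reciprocity gives (7 / 9) = (9 / 7). Reduce: 9 ≡ 2 (mod 7). Now have -(2 / 7).
Factor out 2: 2 = 2. Since 7 ≡ 7 (mod 8), (2 / 7) = +1. Now have -(1 / 7).
(1 / 7) = 1. Collecting the sign factors: -1.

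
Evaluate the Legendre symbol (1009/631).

1

Reduce the numerator: 1009 ≡ 378 (mod 631), so (1009/631) = (378/631).
Factor out 2: 378 = 2·189. Since 631 ≡ 7 (mod 8), (2/631) = +1. Now have (189/631).
189 ≡ 1 (mod 4), so quadratic reciprocity gives (189/631) = (631/189). Reduce: 631 ≡ 64 (mod 189). Now have (64/189).
Factor out 2: 64 = 2^6. Since 189 ≡ 5 (mod 8), (2/189) = -1, and (2/189)^6 = +1. Now have (1/189).
(1/189) = 1. Collecting the sign factors: 1.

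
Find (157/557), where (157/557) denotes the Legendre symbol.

157 ≡ 1 (mod 4), so quadratic reciprocity gives (157/557) = (557/157). Reduce: 557 ≡ 86 (mod 157). Now have (86/157).
Factor out 2: 86 = 2·43. Since 157 ≡ 5 (mod 8), (2/157) = -1. Now have -(43/157).
157 ≡ 1 (mod 4), so quadratic reciprocity gives (43/157) = (157/43). Reduce: 157 ≡ 28 (mod 43). Now have -(28/43).
Factor out 2: 28 = 2^2·7. Since 43 ≡ 3 (mod 8), (2/43) = -1, and (2/43)^2 = +1. Now have -(7/43).
Both 7 ≡ 3 and 43 ≡ 3 (mod 4), so reciprocity gives (7/43) = -(43/7). Reduce: 43 ≡ 1 (mod 7). Now have (1/7).
(1/7) = 1. Collecting the sign factors: 1.

1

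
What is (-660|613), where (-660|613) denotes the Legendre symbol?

1

Reduce the numerator: -660 ≡ 566 (mod 613), so (-660|613) = (566|613).
Factor out 2: 566 = 2·283. Since 613 ≡ 5 (mod 8), (2|613) = -1. Now have -(283|613).
613 ≡ 1 (mod 4), so quadratic reciprocity gives (283|613) = (613|283). Reduce: 613 ≡ 47 (mod 283). Now have -(47|283).
Both 47 ≡ 3 and 283 ≡ 3 (mod 4), so reciprocity gives (47|283) = -(283|47). Reduce: 283 ≡ 1 (mod 47). Now have (1|47).
(1|47) = 1. Collecting the sign factors: 1.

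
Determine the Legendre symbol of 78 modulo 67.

-1

(78/67)
  = (11/67)    [78 ≡ 11 mod 67]
  = -(67/11)    [QR: both ≡ 3 mod 4, sign flips]
  = -(1/11)    [67 ≡ 1 mod 11]
  = -1    [(1/11) = 1]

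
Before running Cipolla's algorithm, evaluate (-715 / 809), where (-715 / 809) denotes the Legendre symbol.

-1

(-715 / 809)
  = (94 / 809)    [-715 ≡ 94 mod 809]
  = (47 / 809)    [809 ≡ 1 mod 8 ⇒ (2 / 809) = +1]
  = (809 / 47)    [QR: 809 ≡ 1 mod 4, sign kept]
  = (10 / 47)    [809 ≡ 10 mod 47]
  = (5 / 47)    [47 ≡ 7 mod 8 ⇒ (2 / 47) = +1]
  = (47 / 5)    [QR: 5 ≡ 1 mod 4, sign kept]
  = (2 / 5)    [47 ≡ 2 mod 5]
  = -(1 / 5)    [5 ≡ 5 mod 8 ⇒ (2 / 5) = -1]
  = -1    [(1 / 5) = 1]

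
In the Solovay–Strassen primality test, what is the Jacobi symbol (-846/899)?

(-846/899)
  = (53/899)    [-846 ≡ 53 mod 899]
  = (899/53)    [QR: 53 ≡ 1 mod 4, sign kept]
  = (51/53)    [899 ≡ 51 mod 53]
  = (53/51)    [QR: 53 ≡ 1 mod 4, sign kept]
  = (2/51)    [53 ≡ 2 mod 51]
  = -(1/51)    [51 ≡ 3 mod 8 ⇒ (2/51) = -1]
  = -1    [(1/51) = 1]

-1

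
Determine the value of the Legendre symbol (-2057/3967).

1

Pull out -1: (-2057/3967) = (-1/3967)·(2057/3967). Since 3967 ≡ 3 (mod 4), (-1/3967) = -1. Now have -(2057/3967).
2057 ≡ 1 (mod 4), so quadratic reciprocity gives (2057/3967) = (3967/2057). Reduce: 3967 ≡ 1910 (mod 2057). Now have -(1910/2057).
Factor out 2: 1910 = 2·955. Since 2057 ≡ 1 (mod 8), (2/2057) = +1. Now have -(955/2057).
2057 ≡ 1 (mod 4), so quadratic reciprocity gives (955/2057) = (2057/955). Reduce: 2057 ≡ 147 (mod 955). Now have -(147/955).
Both 147 ≡ 3 and 955 ≡ 3 (mod 4), so reciprocity gives (147/955) = -(955/147). Reduce: 955 ≡ 73 (mod 147). Now have (73/147).
73 ≡ 1 (mod 4), so quadratic reciprocity gives (73/147) = (147/73). Reduce: 147 ≡ 1 (mod 73). Now have (1/73).
(1/73) = 1. Collecting the sign factors: 1.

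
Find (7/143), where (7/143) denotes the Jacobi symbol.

1

(7/143)
  = -(143/7)    [QR: both ≡ 3 mod 4, sign flips]
  = -(3/7)    [143 ≡ 3 mod 7]
  = (7/3)    [QR: both ≡ 3 mod 4, sign flips]
  = (1/3)    [7 ≡ 1 mod 3]
  = 1    [(1/3) = 1]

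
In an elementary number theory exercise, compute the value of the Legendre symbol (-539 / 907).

(-539 / 907)
  = -(539 / 907)    [907 ≡ 3 mod 4 ⇒ (-1 / 907) = -1]
  = (907 / 539)    [QR: both ≡ 3 mod 4, sign flips]
  = (368 / 539)    [907 ≡ 368 mod 539]
  = (23 / 539)    [539 ≡ 3 mod 8 ⇒ (2 / 539)^4 = +1]
  = -(539 / 23)    [QR: both ≡ 3 mod 4, sign flips]
  = -(10 / 23)    [539 ≡ 10 mod 23]
  = -(5 / 23)    [23 ≡ 7 mod 8 ⇒ (2 / 23) = +1]
  = -(23 / 5)    [QR: 5 ≡ 1 mod 4, sign kept]
  = -(3 / 5)    [23 ≡ 3 mod 5]
  = -(5 / 3)    [QR: 5 ≡ 1 mod 4, sign kept]
  = -(2 / 3)    [5 ≡ 2 mod 3]
  = (1 / 3)    [3 ≡ 3 mod 8 ⇒ (2 / 3) = -1]
  = 1    [(1 / 3) = 1]

1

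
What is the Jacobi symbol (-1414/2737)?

Pull out -1: (-1414/2737) = (-1/2737)·(1414/2737). Since 2737 ≡ 1 (mod 4), (-1/2737) = +1. Now have (1414/2737).
Factor out 2: 1414 = 2·707. Since 2737 ≡ 1 (mod 8), (2/2737) = +1. Now have (707/2737).
2737 ≡ 1 (mod 4), so quadratic reciprocity gives (707/2737) = (2737/707). Reduce: 2737 ≡ 616 (mod 707). Now have (616/707).
Factor out 2: 616 = 2^3·77. Since 707 ≡ 3 (mod 8), (2/707) = -1, and (2/707)^3 = -1. Now have -(77/707).
77 ≡ 1 (mod 4), so quadratic reciprocity gives (77/707) = (707/77). Reduce: 707 ≡ 14 (mod 77). Now have -(14/77).
Factor out 2: 14 = 2·7. Since 77 ≡ 5 (mod 8), (2/77) = -1. Now have (7/77).
77 ≡ 1 (mod 4), so quadratic reciprocity gives (7/77) = (77/7). Reduce: 77 ≡ 0 (mod 7). Now have (0/7).
The numerator is now 0 with denominator 7 > 1: the symbol is 0.

0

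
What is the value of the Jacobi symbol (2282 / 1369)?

1

Reduce the numerator: 2282 ≡ 913 (mod 1369), so (2282 / 1369) = (913 / 1369).
913 ≡ 1 (mod 4), so quadratic reciprocity gives (913 / 1369) = (1369 / 913). Reduce: 1369 ≡ 456 (mod 913). Now have (456 / 913).
Factor out 2: 456 = 2^3·57. Since 913 ≡ 1 (mod 8), (2 / 913) = +1, and (2 / 913)^3 = +1. Now have (57 / 913).
57 ≡ 1 (mod 4), so quadratic reciprocity gives (57 / 913) = (913 / 57). Reduce: 913 ≡ 1 (mod 57). Now have (1 / 57).
(1 / 57) = 1. Collecting the sign factors: 1.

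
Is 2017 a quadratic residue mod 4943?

no

2017 ≡ 1 (mod 4), so quadratic reciprocity gives (2017/4943) = (4943/2017). Reduce: 4943 ≡ 909 (mod 2017). Now have (909/2017).
909 ≡ 1 (mod 4), so quadratic reciprocity gives (909/2017) = (2017/909). Reduce: 2017 ≡ 199 (mod 909). Now have (199/909).
909 ≡ 1 (mod 4), so quadratic reciprocity gives (199/909) = (909/199). Reduce: 909 ≡ 113 (mod 199). Now have (113/199).
113 ≡ 1 (mod 4), so quadratic reciprocity gives (113/199) = (199/113). Reduce: 199 ≡ 86 (mod 113). Now have (86/113).
Factor out 2: 86 = 2·43. Since 113 ≡ 1 (mod 8), (2/113) = +1. Now have (43/113).
113 ≡ 1 (mod 4), so quadratic reciprocity gives (43/113) = (113/43). Reduce: 113 ≡ 27 (mod 43). Now have (27/43).
Both 27 ≡ 3 and 43 ≡ 3 (mod 4), so reciprocity gives (27/43) = -(43/27). Reduce: 43 ≡ 16 (mod 27). Now have -(16/27).
Factor out 2: 16 = 2^4. Since 27 ≡ 3 (mod 8), (2/27) = -1, and (2/27)^4 = +1. Now have -(1/27).
(1/27) = 1. Collecting the sign factors: -1.
The Legendre symbol is -1, so x^2 ≡ 2017 (mod 4943) has no solution.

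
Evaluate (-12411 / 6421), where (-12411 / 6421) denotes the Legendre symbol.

(-12411 / 6421)
  = (431 / 6421)    [-12411 ≡ 431 mod 6421]
  = (6421 / 431)    [QR: 6421 ≡ 1 mod 4, sign kept]
  = (387 / 431)    [6421 ≡ 387 mod 431]
  = -(431 / 387)    [QR: both ≡ 3 mod 4, sign flips]
  = -(44 / 387)    [431 ≡ 44 mod 387]
  = -(11 / 387)    [387 ≡ 3 mod 8 ⇒ (2 / 387)^2 = +1]
  = (387 / 11)    [QR: both ≡ 3 mod 4, sign flips]
  = (2 / 11)    [387 ≡ 2 mod 11]
  = -(1 / 11)    [11 ≡ 3 mod 8 ⇒ (2 / 11) = -1]
  = -1    [(1 / 11) = 1]

-1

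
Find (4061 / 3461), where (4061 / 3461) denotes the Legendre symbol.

Reduce the numerator: 4061 ≡ 600 (mod 3461), so (4061 / 3461) = (600 / 3461).
Factor out 2: 600 = 2^3·75. Since 3461 ≡ 5 (mod 8), (2 / 3461) = -1, and (2 / 3461)^3 = -1. Now have -(75 / 3461).
3461 ≡ 1 (mod 4), so quadratic reciprocity gives (75 / 3461) = (3461 / 75). Reduce: 3461 ≡ 11 (mod 75). Now have -(11 / 75).
Both 11 ≡ 3 and 75 ≡ 3 (mod 4), so reciprocity gives (11 / 75) = -(75 / 11). Reduce: 75 ≡ 9 (mod 11). Now have (9 / 11).
9 ≡ 1 (mod 4), so quadratic reciprocity gives (9 / 11) = (11 / 9). Reduce: 11 ≡ 2 (mod 9). Now have (2 / 9).
Factor out 2: 2 = 2. Since 9 ≡ 1 (mod 8), (2 / 9) = +1. Now have (1 / 9).
(1 / 9) = 1. Collecting the sign factors: 1.

1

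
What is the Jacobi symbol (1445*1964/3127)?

1

By multiplicativity, (1445·1964/3127) = (1445/3127)·(1964/3127).
First factor (1445/3127):
1445 ≡ 1 (mod 4), so quadratic reciprocity gives (1445/3127) = (3127/1445). Reduce: 3127 ≡ 237 (mod 1445). Now have (237/1445).
237 ≡ 1 (mod 4), so quadratic reciprocity gives (237/1445) = (1445/237). Reduce: 1445 ≡ 23 (mod 237). Now have (23/237).
237 ≡ 1 (mod 4), so quadratic reciprocity gives (23/237) = (237/23). Reduce: 237 ≡ 7 (mod 23). Now have (7/23).
Both 7 ≡ 3 and 23 ≡ 3 (mod 4), so reciprocity gives (7/23) = -(23/7). Reduce: 23 ≡ 2 (mod 7). Now have -(2/7).
Factor out 2: 2 = 2. Since 7 ≡ 7 (mod 8), (2/7) = +1. Now have -(1/7).
(1/7) = 1. Collecting the sign factors: -1.
Second factor (1964/3127):
Factor out 2: 1964 = 2^2·491. Since 3127 ≡ 7 (mod 8), (2/3127) = +1, and (2/3127)^2 = +1. Now have (491/3127).
Both 491 ≡ 3 and 3127 ≡ 3 (mod 4), so reciprocity gives (491/3127) = -(3127/491). Reduce: 3127 ≡ 181 (mod 491). Now have -(181/491).
181 ≡ 1 (mod 4), so quadratic reciprocity gives (181/491) = (491/181). Reduce: 491 ≡ 129 (mod 181). Now have -(129/181).
129 ≡ 1 (mod 4), so quadratic reciprocity gives (129/181) = (181/129). Reduce: 181 ≡ 52 (mod 129). Now have -(52/129).
Factor out 2: 52 = 2^2·13. Since 129 ≡ 1 (mod 8), (2/129) = +1, and (2/129)^2 = +1. Now have -(13/129).
13 ≡ 1 (mod 4), so quadratic reciprocity gives (13/129) = (129/13). Reduce: 129 ≡ 12 (mod 13). Now have -(12/13).
Factor out 2: 12 = 2^2·3. Since 13 ≡ 5 (mod 8), (2/13) = -1, and (2/13)^2 = +1. Now have -(3/13).
13 ≡ 1 (mod 4), so quadratic reciprocity gives (3/13) = (13/3). Reduce: 13 ≡ 1 (mod 3). Now have -(1/3).
(1/3) = 1. Collecting the sign factors: -1.
Product: (-1)·(-1) = 1.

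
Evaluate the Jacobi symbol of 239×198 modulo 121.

0

By multiplicativity, (239·198 / 121) = (239 / 121)·(198 / 121).
First factor (239 / 121):
Reduce the numerator: 239 ≡ 118 (mod 121), so (239 / 121) = (118 / 121).
Factor out 2: 118 = 2·59. Since 121 ≡ 1 (mod 8), (2 / 121) = +1. Now have (59 / 121).
121 ≡ 1 (mod 4), so quadratic reciprocity gives (59 / 121) = (121 / 59). Reduce: 121 ≡ 3 (mod 59). Now have (3 / 59).
Both 3 ≡ 3 and 59 ≡ 3 (mod 4), so reciprocity gives (3 / 59) = -(59 / 3). Reduce: 59 ≡ 2 (mod 3). Now have -(2 / 3).
Factor out 2: 2 = 2. Since 3 ≡ 3 (mod 8), (2 / 3) = -1. Now have (1 / 3).
(1 / 3) = 1. Collecting the sign factors: 1.
Second factor (198 / 121):
Reduce the numerator: 198 ≡ 77 (mod 121), so (198 / 121) = (77 / 121).
77 ≡ 1 (mod 4), so quadratic reciprocity gives (77 / 121) = (121 / 77). Reduce: 121 ≡ 44 (mod 77). Now have (44 / 77).
Factor out 2: 44 = 2^2·11. Since 77 ≡ 5 (mod 8), (2 / 77) = -1, and (2 / 77)^2 = +1. Now have (11 / 77).
77 ≡ 1 (mod 4), so quadratic reciprocity gives (11 / 77) = (77 / 11). Reduce: 77 ≡ 0 (mod 11). Now have (0 / 11).
The numerator is now 0 with denominator 11 > 1: the symbol is 0.
Product: (1)·(0) = 0.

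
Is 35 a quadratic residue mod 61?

no

61 ≡ 1 (mod 4), so quadratic reciprocity gives (35|61) = (61|35). Reduce: 61 ≡ 26 (mod 35). Now have (26|35).
Factor out 2: 26 = 2·13. Since 35 ≡ 3 (mod 8), (2|35) = -1. Now have -(13|35).
13 ≡ 1 (mod 4), so quadratic reciprocity gives (13|35) = (35|13). Reduce: 35 ≡ 9 (mod 13). Now have -(9|13).
9 ≡ 1 (mod 4), so quadratic reciprocity gives (9|13) = (13|9). Reduce: 13 ≡ 4 (mod 9). Now have -(4|9).
Factor out 2: 4 = 2^2. Since 9 ≡ 1 (mod 8), (2|9) = +1, and (2|9)^2 = +1. Now have -(1|9).
(1|9) = 1. Collecting the sign factors: -1.
(35|61) = -1, and 61 is prime, so 35 is not a quadratic residue mod 61.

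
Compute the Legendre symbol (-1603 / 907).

(-1603 / 907)
  = (211 / 907)    [-1603 ≡ 211 mod 907]
  = -(907 / 211)    [QR: both ≡ 3 mod 4, sign flips]
  = -(63 / 211)    [907 ≡ 63 mod 211]
  = (211 / 63)    [QR: both ≡ 3 mod 4, sign flips]
  = (22 / 63)    [211 ≡ 22 mod 63]
  = (11 / 63)    [63 ≡ 7 mod 8 ⇒ (2 / 63) = +1]
  = -(63 / 11)    [QR: both ≡ 3 mod 4, sign flips]
  = -(8 / 11)    [63 ≡ 8 mod 11]
  = (1 / 11)    [11 ≡ 3 mod 8 ⇒ (2 / 11)^3 = -1]
  = 1    [(1 / 11) = 1]

1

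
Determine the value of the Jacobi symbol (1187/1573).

(1187/1573)
  = (1573/1187)    [QR: 1573 ≡ 1 mod 4, sign kept]
  = (386/1187)    [1573 ≡ 386 mod 1187]
  = -(193/1187)    [1187 ≡ 3 mod 8 ⇒ (2/1187) = -1]
  = -(1187/193)    [QR: 193 ≡ 1 mod 4, sign kept]
  = -(29/193)    [1187 ≡ 29 mod 193]
  = -(193/29)    [QR: 29 ≡ 1 mod 4, sign kept]
  = -(19/29)    [193 ≡ 19 mod 29]
  = -(29/19)    [QR: 29 ≡ 1 mod 4, sign kept]
  = -(10/19)    [29 ≡ 10 mod 19]
  = (5/19)    [19 ≡ 3 mod 8 ⇒ (2/19) = -1]
  = (19/5)    [QR: 5 ≡ 1 mod 4, sign kept]
  = (4/5)    [19 ≡ 4 mod 5]
  = (1/5)    [5 ≡ 5 mod 8 ⇒ (2/5)^2 = +1]
  = 1    [(1/5) = 1]

1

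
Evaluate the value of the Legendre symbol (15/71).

1

Both 15 ≡ 3 and 71 ≡ 3 (mod 4), so reciprocity gives (15/71) = -(71/15). Reduce: 71 ≡ 11 (mod 15). Now have -(11/15).
Both 11 ≡ 3 and 15 ≡ 3 (mod 4), so reciprocity gives (11/15) = -(15/11). Reduce: 15 ≡ 4 (mod 11). Now have (4/11).
Factor out 2: 4 = 2^2. Since 11 ≡ 3 (mod 8), (2/11) = -1, and (2/11)^2 = +1. Now have (1/11).
(1/11) = 1. Collecting the sign factors: 1.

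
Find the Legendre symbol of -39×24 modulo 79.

By multiplicativity, (-39·24 / 79) = (-39 / 79)·(24 / 79).
First factor (-39 / 79):
(-39 / 79)
  = -(39 / 79)    [79 ≡ 3 mod 4 ⇒ (-1 / 79) = -1]
  = (79 / 39)    [QR: both ≡ 3 mod 4, sign flips]
  = (1 / 39)    [79 ≡ 1 mod 39]
  = 1    [(1 / 39) = 1]
Second factor (24 / 79):
(24 / 79)
  = (3 / 79)    [79 ≡ 7 mod 8 ⇒ (2 / 79)^3 = +1]
  = -(79 / 3)    [QR: both ≡ 3 mod 4, sign flips]
  = -(1 / 3)    [79 ≡ 1 mod 3]
  = -1    [(1 / 3) = 1]
Product: (1)·(-1) = -1.

-1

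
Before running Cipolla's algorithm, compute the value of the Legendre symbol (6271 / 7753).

7753 ≡ 1 (mod 4), so quadratic reciprocity gives (6271 / 7753) = (7753 / 6271). Reduce: 7753 ≡ 1482 (mod 6271). Now have (1482 / 6271).
Factor out 2: 1482 = 2·741. Since 6271 ≡ 7 (mod 8), (2 / 6271) = +1. Now have (741 / 6271).
741 ≡ 1 (mod 4), so quadratic reciprocity gives (741 / 6271) = (6271 / 741). Reduce: 6271 ≡ 343 (mod 741). Now have (343 / 741).
741 ≡ 1 (mod 4), so quadratic reciprocity gives (343 / 741) = (741 / 343). Reduce: 741 ≡ 55 (mod 343). Now have (55 / 343).
Both 55 ≡ 3 and 343 ≡ 3 (mod 4), so reciprocity gives (55 / 343) = -(343 / 55). Reduce: 343 ≡ 13 (mod 55). Now have -(13 / 55).
13 ≡ 1 (mod 4), so quadratic reciprocity gives (13 / 55) = (55 / 13). Reduce: 55 ≡ 3 (mod 13). Now have -(3 / 13).
13 ≡ 1 (mod 4), so quadratic reciprocity gives (3 / 13) = (13 / 3). Reduce: 13 ≡ 1 (mod 3). Now have -(1 / 3).
(1 / 3) = 1. Collecting the sign factors: -1.

-1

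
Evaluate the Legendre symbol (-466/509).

(-466/509)
  = (43/509)    [-466 ≡ 43 mod 509]
  = (509/43)    [QR: 509 ≡ 1 mod 4, sign kept]
  = (36/43)    [509 ≡ 36 mod 43]
  = (9/43)    [43 ≡ 3 mod 8 ⇒ (2/43)^2 = +1]
  = (43/9)    [QR: 9 ≡ 1 mod 4, sign kept]
  = (7/9)    [43 ≡ 7 mod 9]
  = (9/7)    [QR: 9 ≡ 1 mod 4, sign kept]
  = (2/7)    [9 ≡ 2 mod 7]
  = (1/7)    [7 ≡ 7 mod 8 ⇒ (2/7) = +1]
  = 1    [(1/7) = 1]

1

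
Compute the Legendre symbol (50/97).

1

Factor out 2: 50 = 2·25. Since 97 ≡ 1 (mod 8), (2/97) = +1. Now have (25/97).
25 ≡ 1 (mod 4), so quadratic reciprocity gives (25/97) = (97/25). Reduce: 97 ≡ 22 (mod 25). Now have (22/25).
Factor out 2: 22 = 2·11. Since 25 ≡ 1 (mod 8), (2/25) = +1. Now have (11/25).
25 ≡ 1 (mod 4), so quadratic reciprocity gives (11/25) = (25/11). Reduce: 25 ≡ 3 (mod 11). Now have (3/11).
Both 3 ≡ 3 and 11 ≡ 3 (mod 4), so reciprocity gives (3/11) = -(11/3). Reduce: 11 ≡ 2 (mod 3). Now have -(2/3).
Factor out 2: 2 = 2. Since 3 ≡ 3 (mod 8), (2/3) = -1. Now have (1/3).
(1/3) = 1. Collecting the sign factors: 1.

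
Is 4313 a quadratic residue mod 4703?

(4313|4703)
  = (4703|4313)    [QR: 4313 ≡ 1 mod 4, sign kept]
  = (390|4313)    [4703 ≡ 390 mod 4313]
  = (195|4313)    [4313 ≡ 1 mod 8 ⇒ (2|4313) = +1]
  = (4313|195)    [QR: 4313 ≡ 1 mod 4, sign kept]
  = (23|195)    [4313 ≡ 23 mod 195]
  = -(195|23)    [QR: both ≡ 3 mod 4, sign flips]
  = -(11|23)    [195 ≡ 11 mod 23]
  = (23|11)    [QR: both ≡ 3 mod 4, sign flips]
  = (1|11)    [23 ≡ 1 mod 11]
  = 1    [(1|11) = 1]
The Legendre symbol is 1, so x^2 ≡ 4313 (mod 4703) has solution.

yes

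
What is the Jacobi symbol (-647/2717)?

1

(-647/2717)
  = (2070/2717)    [-647 ≡ 2070 mod 2717]
  = -(1035/2717)    [2717 ≡ 5 mod 8 ⇒ (2/2717) = -1]
  = -(2717/1035)    [QR: 2717 ≡ 1 mod 4, sign kept]
  = -(647/1035)    [2717 ≡ 647 mod 1035]
  = (1035/647)    [QR: both ≡ 3 mod 4, sign flips]
  = (388/647)    [1035 ≡ 388 mod 647]
  = (97/647)    [647 ≡ 7 mod 8 ⇒ (2/647)^2 = +1]
  = (647/97)    [QR: 97 ≡ 1 mod 4, sign kept]
  = (65/97)    [647 ≡ 65 mod 97]
  = (97/65)    [QR: 65 ≡ 1 mod 4, sign kept]
  = (32/65)    [97 ≡ 32 mod 65]
  = (1/65)    [65 ≡ 1 mod 8 ⇒ (2/65)^5 = +1]
  = 1    [(1/65) = 1]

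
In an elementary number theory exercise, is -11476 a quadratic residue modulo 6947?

yes

Pull out -1: (-11476/6947) = (-1/6947)·(11476/6947). Since 6947 ≡ 3 (mod 4), (-1/6947) = -1. Now have -(11476/6947).
Reduce the numerator: 11476 ≡ 4529 (mod 6947), so (11476/6947) = (4529/6947).
4529 ≡ 1 (mod 4), so quadratic reciprocity gives (4529/6947) = (6947/4529). Reduce: 6947 ≡ 2418 (mod 4529). Now have -(2418/4529).
Factor out 2: 2418 = 2·1209. Since 4529 ≡ 1 (mod 8), (2/4529) = +1. Now have -(1209/4529).
1209 ≡ 1 (mod 4), so quadratic reciprocity gives (1209/4529) = (4529/1209). Reduce: 4529 ≡ 902 (mod 1209). Now have -(902/1209).
Factor out 2: 902 = 2·451. Since 1209 ≡ 1 (mod 8), (2/1209) = +1. Now have -(451/1209).
1209 ≡ 1 (mod 4), so quadratic reciprocity gives (451/1209) = (1209/451). Reduce: 1209 ≡ 307 (mod 451). Now have -(307/451).
Both 307 ≡ 3 and 451 ≡ 3 (mod 4), so reciprocity gives (307/451) = -(451/307). Reduce: 451 ≡ 144 (mod 307). Now have (144/307).
Factor out 2: 144 = 2^4·9. Since 307 ≡ 3 (mod 8), (2/307) = -1, and (2/307)^4 = +1. Now have (9/307).
9 ≡ 1 (mod 4), so quadratic reciprocity gives (9/307) = (307/9). Reduce: 307 ≡ 1 (mod 9). Now have (1/9).
(1/9) = 1. Collecting the sign factors: 1.
The Legendre symbol is 1, so x^2 ≡ -11476 (mod 6947) has solution.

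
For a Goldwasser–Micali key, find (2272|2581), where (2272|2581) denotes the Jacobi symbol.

(2272|2581)
  = -(71|2581)    [2581 ≡ 5 mod 8 ⇒ (2|2581)^5 = -1]
  = -(2581|71)    [QR: 2581 ≡ 1 mod 4, sign kept]
  = -(25|71)    [2581 ≡ 25 mod 71]
  = -(71|25)    [QR: 25 ≡ 1 mod 4, sign kept]
  = -(21|25)    [71 ≡ 21 mod 25]
  = -(25|21)    [QR: 21 ≡ 1 mod 4, sign kept]
  = -(4|21)    [25 ≡ 4 mod 21]
  = -(1|21)    [21 ≡ 5 mod 8 ⇒ (2|21)^2 = +1]
  = -1    [(1|21) = 1]

-1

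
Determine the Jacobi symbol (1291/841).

Reduce the numerator: 1291 ≡ 450 (mod 841), so (1291/841) = (450/841).
Factor out 2: 450 = 2·225. Since 841 ≡ 1 (mod 8), (2/841) = +1. Now have (225/841).
225 ≡ 1 (mod 4), so quadratic reciprocity gives (225/841) = (841/225). Reduce: 841 ≡ 166 (mod 225). Now have (166/225).
Factor out 2: 166 = 2·83. Since 225 ≡ 1 (mod 8), (2/225) = +1. Now have (83/225).
225 ≡ 1 (mod 4), so quadratic reciprocity gives (83/225) = (225/83). Reduce: 225 ≡ 59 (mod 83). Now have (59/83).
Both 59 ≡ 3 and 83 ≡ 3 (mod 4), so reciprocity gives (59/83) = -(83/59). Reduce: 83 ≡ 24 (mod 59). Now have -(24/59).
Factor out 2: 24 = 2^3·3. Since 59 ≡ 3 (mod 8), (2/59) = -1, and (2/59)^3 = -1. Now have (3/59).
Both 3 ≡ 3 and 59 ≡ 3 (mod 4), so reciprocity gives (3/59) = -(59/3). Reduce: 59 ≡ 2 (mod 3). Now have -(2/3).
Factor out 2: 2 = 2. Since 3 ≡ 3 (mod 8), (2/3) = -1. Now have (1/3).
(1/3) = 1. Collecting the sign factors: 1.

1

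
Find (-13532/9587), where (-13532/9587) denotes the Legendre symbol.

1

Reduce the numerator: -13532 ≡ 5642 (mod 9587), so (-13532/9587) = (5642/9587).
Factor out 2: 5642 = 2·2821. Since 9587 ≡ 3 (mod 8), (2/9587) = -1. Now have -(2821/9587).
2821 ≡ 1 (mod 4), so quadratic reciprocity gives (2821/9587) = (9587/2821). Reduce: 9587 ≡ 1124 (mod 2821). Now have -(1124/2821).
Factor out 2: 1124 = 2^2·281. Since 2821 ≡ 5 (mod 8), (2/2821) = -1, and (2/2821)^2 = +1. Now have -(281/2821).
281 ≡ 1 (mod 4), so quadratic reciprocity gives (281/2821) = (2821/281). Reduce: 2821 ≡ 11 (mod 281). Now have -(11/281).
281 ≡ 1 (mod 4), so quadratic reciprocity gives (11/281) = (281/11). Reduce: 281 ≡ 6 (mod 11). Now have -(6/11).
Factor out 2: 6 = 2·3. Since 11 ≡ 3 (mod 8), (2/11) = -1. Now have (3/11).
Both 3 ≡ 3 and 11 ≡ 3 (mod 4), so reciprocity gives (3/11) = -(11/3). Reduce: 11 ≡ 2 (mod 3). Now have -(2/3).
Factor out 2: 2 = 2. Since 3 ≡ 3 (mod 8), (2/3) = -1. Now have (1/3).
(1/3) = 1. Collecting the sign factors: 1.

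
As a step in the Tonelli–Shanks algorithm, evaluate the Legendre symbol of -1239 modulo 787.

(-1239 / 787)
  = (335 / 787)    [-1239 ≡ 335 mod 787]
  = -(787 / 335)    [QR: both ≡ 3 mod 4, sign flips]
  = -(117 / 335)    [787 ≡ 117 mod 335]
  = -(335 / 117)    [QR: 117 ≡ 1 mod 4, sign kept]
  = -(101 / 117)    [335 ≡ 101 mod 117]
  = -(117 / 101)    [QR: 101 ≡ 1 mod 4, sign kept]
  = -(16 / 101)    [117 ≡ 16 mod 101]
  = -(1 / 101)    [101 ≡ 5 mod 8 ⇒ (2 / 101)^4 = +1]
  = -1    [(1 / 101) = 1]

-1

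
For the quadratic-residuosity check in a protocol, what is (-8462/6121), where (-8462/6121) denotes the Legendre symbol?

-1

Reduce the numerator: -8462 ≡ 3780 (mod 6121), so (-8462/6121) = (3780/6121).
Factor out 2: 3780 = 2^2·945. Since 6121 ≡ 1 (mod 8), (2/6121) = +1, and (2/6121)^2 = +1. Now have (945/6121).
945 ≡ 1 (mod 4), so quadratic reciprocity gives (945/6121) = (6121/945). Reduce: 6121 ≡ 451 (mod 945). Now have (451/945).
945 ≡ 1 (mod 4), so quadratic reciprocity gives (451/945) = (945/451). Reduce: 945 ≡ 43 (mod 451). Now have (43/451).
Both 43 ≡ 3 and 451 ≡ 3 (mod 4), so reciprocity gives (43/451) = -(451/43). Reduce: 451 ≡ 21 (mod 43). Now have -(21/43).
21 ≡ 1 (mod 4), so quadratic reciprocity gives (21/43) = (43/21). Reduce: 43 ≡ 1 (mod 21). Now have -(1/21).
(1/21) = 1. Collecting the sign factors: -1.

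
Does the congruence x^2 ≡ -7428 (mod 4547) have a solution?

no

(-7428/4547)
  = (1666/4547)    [-7428 ≡ 1666 mod 4547]
  = -(833/4547)    [4547 ≡ 3 mod 8 ⇒ (2/4547) = -1]
  = -(4547/833)    [QR: 833 ≡ 1 mod 4, sign kept]
  = -(382/833)    [4547 ≡ 382 mod 833]
  = -(191/833)    [833 ≡ 1 mod 8 ⇒ (2/833) = +1]
  = -(833/191)    [QR: 833 ≡ 1 mod 4, sign kept]
  = -(69/191)    [833 ≡ 69 mod 191]
  = -(191/69)    [QR: 69 ≡ 1 mod 4, sign kept]
  = -(53/69)    [191 ≡ 53 mod 69]
  = -(69/53)    [QR: 53 ≡ 1 mod 4, sign kept]
  = -(16/53)    [69 ≡ 16 mod 53]
  = -(1/53)    [53 ≡ 5 mod 8 ⇒ (2/53)^4 = +1]
  = -1    [(1/53) = 1]
(-7428/4547) = -1, and 4547 is prime, so -7428 is not a quadratic residue mod 4547.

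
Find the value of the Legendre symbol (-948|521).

Reduce the numerator: -948 ≡ 94 (mod 521), so (-948|521) = (94|521).
Factor out 2: 94 = 2·47. Since 521 ≡ 1 (mod 8), (2|521) = +1. Now have (47|521).
521 ≡ 1 (mod 4), so quadratic reciprocity gives (47|521) = (521|47). Reduce: 521 ≡ 4 (mod 47). Now have (4|47).
Factor out 2: 4 = 2^2. Since 47 ≡ 7 (mod 8), (2|47) = +1, and (2|47)^2 = +1. Now have (1|47).
(1|47) = 1. Collecting the sign factors: 1.

1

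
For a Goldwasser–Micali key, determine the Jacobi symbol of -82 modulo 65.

(-82|65)
  = (48|65)    [-82 ≡ 48 mod 65]
  = (3|65)    [65 ≡ 1 mod 8 ⇒ (2|65)^4 = +1]
  = (65|3)    [QR: 65 ≡ 1 mod 4, sign kept]
  = (2|3)    [65 ≡ 2 mod 3]
  = -(1|3)    [3 ≡ 3 mod 8 ⇒ (2|3) = -1]
  = -1    [(1|3) = 1]

-1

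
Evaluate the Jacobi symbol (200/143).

1

Reduce the numerator: 200 ≡ 57 (mod 143), so (200/143) = (57/143).
57 ≡ 1 (mod 4), so quadratic reciprocity gives (57/143) = (143/57). Reduce: 143 ≡ 29 (mod 57). Now have (29/57).
29 ≡ 1 (mod 4), so quadratic reciprocity gives (29/57) = (57/29). Reduce: 57 ≡ 28 (mod 29). Now have (28/29).
Factor out 2: 28 = 2^2·7. Since 29 ≡ 5 (mod 8), (2/29) = -1, and (2/29)^2 = +1. Now have (7/29).
29 ≡ 1 (mod 4), so quadratic reciprocity gives (7/29) = (29/7). Reduce: 29 ≡ 1 (mod 7). Now have (1/7).
(1/7) = 1. Collecting the sign factors: 1.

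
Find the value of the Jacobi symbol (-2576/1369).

1

Pull out -1: (-2576/1369) = (-1/1369)·(2576/1369). Since 1369 ≡ 1 (mod 4), (-1/1369) = +1. Now have (2576/1369).
Reduce the numerator: 2576 ≡ 1207 (mod 1369), so (2576/1369) = (1207/1369).
1369 ≡ 1 (mod 4), so quadratic reciprocity gives (1207/1369) = (1369/1207). Reduce: 1369 ≡ 162 (mod 1207). Now have (162/1207).
Factor out 2: 162 = 2·81. Since 1207 ≡ 7 (mod 8), (2/1207) = +1. Now have (81/1207).
81 ≡ 1 (mod 4), so quadratic reciprocity gives (81/1207) = (1207/81). Reduce: 1207 ≡ 73 (mod 81). Now have (73/81).
73 ≡ 1 (mod 4), so quadratic reciprocity gives (73/81) = (81/73). Reduce: 81 ≡ 8 (mod 73). Now have (8/73).
Factor out 2: 8 = 2^3. Since 73 ≡ 1 (mod 8), (2/73) = +1, and (2/73)^3 = +1. Now have (1/73).
(1/73) = 1. Collecting the sign factors: 1.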